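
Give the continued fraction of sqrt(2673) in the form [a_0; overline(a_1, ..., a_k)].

[51; overline(1, 2, 2, 1, 8, 1, 2, 2, 1, 102)]

Write x_i = (sqrt(2673) + m_i)/d_i with (m_0, d_0) = (0, 1). a_0 = floor(sqrt(2673)) = 51, since 51^2 = 2601 <= 2673 < 2704 = 52^2.
Iterate m_{i+1} = d_i*a_i - m_i, d_{i+1} = (2673 - m_{i+1}^2)/d_i, a_{i+1} = floor((a_0 + m_{i+1})/d_{i+1}):
  m_1 = 1*51 - 0 = 51, d_1 = (2673 - 51^2)/1 = 72/1 = 72, a_1 = floor((51 + 51)/72) = 1.
  m_2 = 72*1 - 51 = 21, d_2 = (2673 - 21^2)/72 = 2232/72 = 31, a_2 = floor((51 + 21)/31) = 2.
  m_3 = 31*2 - 21 = 41, d_3 = (2673 - 41^2)/31 = 992/31 = 32, a_3 = floor((51 + 41)/32) = 2.
  m_4 = 32*2 - 41 = 23, d_4 = (2673 - 23^2)/32 = 2144/32 = 67, a_4 = floor((51 + 23)/67) = 1.
  m_5 = 67*1 - 23 = 44, d_5 = (2673 - 44^2)/67 = 737/67 = 11, a_5 = floor((51 + 44)/11) = 8.
  m_6 = 11*8 - 44 = 44, d_6 = (2673 - 44^2)/11 = 737/11 = 67, a_6 = floor((51 + 44)/67) = 1.
  m_7 = 67*1 - 44 = 23, d_7 = (2673 - 23^2)/67 = 2144/67 = 32, a_7 = floor((51 + 23)/32) = 2.
  m_8 = 32*2 - 23 = 41, d_8 = (2673 - 41^2)/32 = 992/32 = 31, a_8 = floor((51 + 41)/31) = 2.
  m_9 = 31*2 - 41 = 21, d_9 = (2673 - 21^2)/31 = 2232/31 = 72, a_9 = floor((51 + 21)/72) = 1.
  m_10 = 72*1 - 21 = 51, d_10 = (2673 - 51^2)/72 = 72/72 = 1, a_10 = floor((51 + 51)/1) = 102.
  m_11 = 1*102 - 51 = 51, d_11 = (2673 - 51^2)/1 = 72/1 = 72: (m_11, d_11) = (m_1, d_1) = (51, 72), so from here the quotients repeat a_1, ..., a_10; the period length is 10.
Hence the expansion of sqrt(2673) is a_0 = 51 followed by the repeating block 1, 2, 2, 1, 8, 1, 2, 2, 1, 102 (period 10).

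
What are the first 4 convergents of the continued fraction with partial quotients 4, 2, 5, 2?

Using the convergent recurrence p_i = a_i*p_{i-1} + p_{i-2}, q_i = a_i*q_{i-1} + q_{i-2} with p_{-2}=0, p_{-1}=1, q_{-2}=1, q_{-1}=0:
  i=0: a_0=4, p_0 = 4*1 + 0 = 4, q_0 = 4*0 + 1 = 1.
  i=1: a_1=2, p_1 = 2*4 + 1 = 9, q_1 = 2*1 + 0 = 2.
  i=2: a_2=5, p_2 = 5*9 + 4 = 49, q_2 = 5*2 + 1 = 11.
  i=3: a_3=2, p_3 = 2*49 + 9 = 107, q_3 = 2*11 + 2 = 24.

4/1, 9/2, 49/11, 107/24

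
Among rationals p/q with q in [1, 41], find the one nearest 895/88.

417/41

Expand x = 895/88 as a continued fraction with the Euclidean algorithm:
  895 = 10*88 + 15, so a_0 = 10.
  88 = 5*15 + 13, so a_1 = 5.
  15 = 1*13 + 2, so a_2 = 1.
  13 = 6*2 + 1, so a_3 = 6.
  2 = 2*1 + 0, so a_4 = 2.
so x = [10; 5, 1, 6, 2].
Convergents (p_i = a_i*p_{i-1} + p_{i-2}, q_i = a_i*q_{i-1} + q_{i-2} with p_{-2}=0, p_{-1}=1, q_{-2}=1, q_{-1}=0), until the denominator exceeds 41:
  i=0: a_0=10, p_0 = 10*1 + 0 = 10, q_0 = 10*0 + 1 = 1.
  i=1: a_1=5, p_1 = 5*10 + 1 = 51, q_1 = 5*1 + 0 = 5.
  i=2: a_2=1, p_2 = 1*51 + 10 = 61, q_2 = 1*5 + 1 = 6.
  i=3: a_3=6, p_3 = 6*61 + 51 = 417, q_3 = 6*6 + 5 = 41.
  i=4: a_4=2, p_4 = 2*417 + 61 = 895, q_4 = 2*41 + 6 = 88.
q_4 = 88 > 41, so the last convergent with denominator <= 41 is p_3/q_3 = 417/41.
The closest fraction with denominator <= 41 is either p_3/q_3 or the intermediate fraction (k*p_3 + p_2)/(k*q_3 + q_2) with the largest k >= 1 whose denominator stays <= 41; these approach x as k grows, and every other convergent or intermediate fraction in range is farther away.
Largest k: floor((41 - q_2)/q_3) = floor((41 - 6)/41) = 0.
Since k = 0, no intermediate fraction beyond p_3/q_3 has denominator <= 41, so the convergent 417/41 is the closest (its error is |895*41 - 417*88|/(88*41) = 1/3608).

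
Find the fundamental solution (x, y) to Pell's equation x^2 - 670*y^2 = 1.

(x, y) = (5791211, 223734)

First expand sqrt(670) as a continued fraction. With x_i = (sqrt(670) + m_i)/d_i and (m_0, d_0) = (0, 1): a_0 = floor(sqrt(670)) = 25, since 25^2 = 625 <= 670 < 676 = 26^2.
Iterate m_{i+1} = d_i*a_i - m_i, d_{i+1} = (670 - m_{i+1}^2)/d_i, a_{i+1} = floor((a_0 + m_{i+1})/d_{i+1}):
  m_1 = 1*25 - 0 = 25, d_1 = (670 - 25^2)/1 = 45/1 = 45, a_1 = floor((25 + 25)/45) = 1.
  m_2 = 45*1 - 25 = 20, d_2 = (670 - 20^2)/45 = 270/45 = 6, a_2 = floor((25 + 20)/6) = 7.
  m_3 = 6*7 - 20 = 22, d_3 = (670 - 22^2)/6 = 186/6 = 31, a_3 = floor((25 + 22)/31) = 1.
  m_4 = 31*1 - 22 = 9, d_4 = (670 - 9^2)/31 = 589/31 = 19, a_4 = floor((25 + 9)/19) = 1.
  m_5 = 19*1 - 9 = 10, d_5 = (670 - 10^2)/19 = 570/19 = 30, a_5 = floor((25 + 10)/30) = 1.
  m_6 = 30*1 - 10 = 20, d_6 = (670 - 20^2)/30 = 270/30 = 9, a_6 = floor((25 + 20)/9) = 5.
  m_7 = 9*5 - 20 = 25, d_7 = (670 - 25^2)/9 = 45/9 = 5, a_7 = floor((25 + 25)/5) = 10.
  m_8 = 5*10 - 25 = 25, d_8 = (670 - 25^2)/5 = 45/5 = 9, a_8 = floor((25 + 25)/9) = 5.
  m_9 = 9*5 - 25 = 20, d_9 = (670 - 20^2)/9 = 270/9 = 30, a_9 = floor((25 + 20)/30) = 1.
  m_10 = 30*1 - 20 = 10, d_10 = (670 - 10^2)/30 = 570/30 = 19, a_10 = floor((25 + 10)/19) = 1.
  m_11 = 19*1 - 10 = 9, d_11 = (670 - 9^2)/19 = 589/19 = 31, a_11 = floor((25 + 9)/31) = 1.
  m_12 = 31*1 - 9 = 22, d_12 = (670 - 22^2)/31 = 186/31 = 6, a_12 = floor((25 + 22)/6) = 7.
  m_13 = 6*7 - 22 = 20, d_13 = (670 - 20^2)/6 = 270/6 = 45, a_13 = floor((25 + 20)/45) = 1.
  m_14 = 45*1 - 20 = 25, d_14 = (670 - 25^2)/45 = 45/45 = 1, a_14 = floor((25 + 25)/1) = 50.
  m_15 = 1*50 - 25 = 25, d_15 = (670 - 25^2)/1 = 45/1 = 45: (m_15, d_15) = (m_1, d_1) = (25, 45), so from here the quotients repeat a_1, ..., a_14; the period length is 14.
So sqrt(670) = [25; (1, 7, 1, 1, 1, 5, 10, 5, 1, 1, 1, 7, 1, 50)] with period length k = 14.
k is even, so the fundamental solution of x^2 - 670y^2 = 1 is (p_{k-1}, q_{k-1}) = (p_13, q_13); compute convergents through index 13.
Convergents (p_i = a_i*p_{i-1} + p_{i-2}, q_i = a_i*q_{i-1} + q_{i-2} with p_{-2}=0, p_{-1}=1, q_{-2}=1, q_{-1}=0):
  i=0: a_0=25, p_0 = 25*1 + 0 = 25, q_0 = 25*0 + 1 = 1.
  i=1: a_1=1, p_1 = 1*25 + 1 = 26, q_1 = 1*1 + 0 = 1.
  i=2: a_2=7, p_2 = 7*26 + 25 = 207, q_2 = 7*1 + 1 = 8.
  i=3: a_3=1, p_3 = 1*207 + 26 = 233, q_3 = 1*8 + 1 = 9.
  i=4: a_4=1, p_4 = 1*233 + 207 = 440, q_4 = 1*9 + 8 = 17.
  i=5: a_5=1, p_5 = 1*440 + 233 = 673, q_5 = 1*17 + 9 = 26.
  i=6: a_6=5, p_6 = 5*673 + 440 = 3805, q_6 = 5*26 + 17 = 147.
  i=7: a_7=10, p_7 = 10*3805 + 673 = 38723, q_7 = 10*147 + 26 = 1496.
  i=8: a_8=5, p_8 = 5*38723 + 3805 = 197420, q_8 = 5*1496 + 147 = 7627.
  i=9: a_9=1, p_9 = 1*197420 + 38723 = 236143, q_9 = 1*7627 + 1496 = 9123.
  i=10: a_10=1, p_10 = 1*236143 + 197420 = 433563, q_10 = 1*9123 + 7627 = 16750.
  i=11: a_11=1, p_11 = 1*433563 + 236143 = 669706, q_11 = 1*16750 + 9123 = 25873.
  i=12: a_12=7, p_12 = 7*669706 + 433563 = 5121505, q_12 = 7*25873 + 16750 = 197861.
  i=13: a_13=1, p_13 = 1*5121505 + 669706 = 5791211, q_13 = 1*197861 + 25873 = 223734.
Check: 5791211^2 - 670*223734^2 = 33538124846521 - 33538124846520 = 1, so (x, y) = (5791211, 223734) solves the equation, and by the theorem it is the least positive solution.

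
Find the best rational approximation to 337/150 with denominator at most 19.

Expand x = 337/150 as a continued fraction with the Euclidean algorithm:
  337 = 2*150 + 37, so a_0 = 2.
  150 = 4*37 + 2, so a_1 = 4.
  37 = 18*2 + 1, so a_2 = 18.
  2 = 2*1 + 0, so a_3 = 2.
so x = [2; 4, 18, 2].
Convergents (p_i = a_i*p_{i-1} + p_{i-2}, q_i = a_i*q_{i-1} + q_{i-2} with p_{-2}=0, p_{-1}=1, q_{-2}=1, q_{-1}=0), until the denominator exceeds 19:
  i=0: a_0=2, p_0 = 2*1 + 0 = 2, q_0 = 2*0 + 1 = 1.
  i=1: a_1=4, p_1 = 4*2 + 1 = 9, q_1 = 4*1 + 0 = 4.
  i=2: a_2=18, p_2 = 18*9 + 2 = 164, q_2 = 18*4 + 1 = 73.
q_2 = 73 > 19, so the last convergent with denominator <= 19 is p_1/q_1 = 9/4.
The closest fraction with denominator <= 19 is either p_1/q_1 or the intermediate fraction (k*p_1 + p_0)/(k*q_1 + q_0) with the largest k >= 1 whose denominator stays <= 19; these approach x as k grows, and every other convergent or intermediate fraction in range is farther away.
Largest k: floor((19 - q_0)/q_1) = floor((19 - 1)/4) = 4.
That gives (4*9 + 2)/(4*4 + 1) = 38/17.
Compare the errors: |x - 9/4| = |337*4 - 9*150|/(150*4) = 2/600, and |x - 38/17| = |337*17 - 38*150|/(150*17) = 29/2550.
Cross-multiplying, 2*2550 = 5100 < 17400 = 29*600, so 2/600 is smaller: the convergent 9/4 is closer to x than 38/17.

9/4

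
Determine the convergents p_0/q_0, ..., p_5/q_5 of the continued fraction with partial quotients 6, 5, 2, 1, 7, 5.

6/1, 31/5, 68/11, 99/16, 761/123, 3904/631

Using the convergent recurrence p_i = a_i*p_{i-1} + p_{i-2}, q_i = a_i*q_{i-1} + q_{i-2} with p_{-2}=0, p_{-1}=1, q_{-2}=1, q_{-1}=0:
  i=0: a_0=6, p_0 = 6*1 + 0 = 6, q_0 = 6*0 + 1 = 1.
  i=1: a_1=5, p_1 = 5*6 + 1 = 31, q_1 = 5*1 + 0 = 5.
  i=2: a_2=2, p_2 = 2*31 + 6 = 68, q_2 = 2*5 + 1 = 11.
  i=3: a_3=1, p_3 = 1*68 + 31 = 99, q_3 = 1*11 + 5 = 16.
  i=4: a_4=7, p_4 = 7*99 + 68 = 761, q_4 = 7*16 + 11 = 123.
  i=5: a_5=5, p_5 = 5*761 + 99 = 3904, q_5 = 5*123 + 16 = 631.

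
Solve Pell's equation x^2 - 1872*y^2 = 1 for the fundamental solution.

(x, y) = (649, 15)

First expand sqrt(1872) as a continued fraction. With x_i = (sqrt(1872) + m_i)/d_i and (m_0, d_0) = (0, 1): a_0 = floor(sqrt(1872)) = 43, since 43^2 = 1849 <= 1872 < 1936 = 44^2.
Iterate m_{i+1} = d_i*a_i - m_i, d_{i+1} = (1872 - m_{i+1}^2)/d_i, a_{i+1} = floor((a_0 + m_{i+1})/d_{i+1}):
  m_1 = 1*43 - 0 = 43, d_1 = (1872 - 43^2)/1 = 23/1 = 23, a_1 = floor((43 + 43)/23) = 3.
  m_2 = 23*3 - 43 = 26, d_2 = (1872 - 26^2)/23 = 1196/23 = 52, a_2 = floor((43 + 26)/52) = 1.
  m_3 = 52*1 - 26 = 26, d_3 = (1872 - 26^2)/52 = 1196/52 = 23, a_3 = floor((43 + 26)/23) = 3.
  m_4 = 23*3 - 26 = 43, d_4 = (1872 - 43^2)/23 = 23/23 = 1, a_4 = floor((43 + 43)/1) = 86.
  m_5 = 1*86 - 43 = 43, d_5 = (1872 - 43^2)/1 = 23/1 = 23: (m_5, d_5) = (m_1, d_1) = (43, 23), so from here the quotients repeat a_1, ..., a_4; the period length is 4.
So sqrt(1872) = [43; (3, 1, 3, 86)] with period length k = 4.
k is even, so the fundamental solution of x^2 - 1872y^2 = 1 is (p_{k-1}, q_{k-1}) = (p_3, q_3); compute convergents through index 3.
Convergents (p_i = a_i*p_{i-1} + p_{i-2}, q_i = a_i*q_{i-1} + q_{i-2} with p_{-2}=0, p_{-1}=1, q_{-2}=1, q_{-1}=0):
  i=0: a_0=43, p_0 = 43*1 + 0 = 43, q_0 = 43*0 + 1 = 1.
  i=1: a_1=3, p_1 = 3*43 + 1 = 130, q_1 = 3*1 + 0 = 3.
  i=2: a_2=1, p_2 = 1*130 + 43 = 173, q_2 = 1*3 + 1 = 4.
  i=3: a_3=3, p_3 = 3*173 + 130 = 649, q_3 = 3*4 + 3 = 15.
Check: 649^2 - 1872*15^2 = 421201 - 421200 = 1, so (x, y) = (649, 15) solves the equation, and by the theorem it is the least positive solution.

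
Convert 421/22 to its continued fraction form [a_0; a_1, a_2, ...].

[19; 7, 3]

Run the Euclidean algorithm on 421 and 22; the successive quotients are the partial quotients a_0, a_1, ... (each step inverts the fractional part left over by the previous one):
  421 = 19*22 + 3, so a_0 = 19.
  22 = 7*3 + 1, so a_1 = 7.
  3 = 3*1 + 0, so a_2 = 3.
The remainder reaches 0 after 3 divisions, so the expansion has 3 partial quotients, read off in order.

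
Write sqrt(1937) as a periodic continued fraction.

Write x_i = (sqrt(1937) + m_i)/d_i with (m_0, d_0) = (0, 1). a_0 = floor(sqrt(1937)) = 44, since 44^2 = 1936 <= 1937 < 2025 = 45^2.
Iterate m_{i+1} = d_i*a_i - m_i, d_{i+1} = (1937 - m_{i+1}^2)/d_i, a_{i+1} = floor((a_0 + m_{i+1})/d_{i+1}):
  m_1 = 1*44 - 0 = 44, d_1 = (1937 - 44^2)/1 = 1/1 = 1, a_1 = floor((44 + 44)/1) = 88.
  m_2 = 1*88 - 44 = 44, d_2 = (1937 - 44^2)/1 = 1/1 = 1: (m_2, d_2) = (m_1, d_1) = (44, 1), so from here the quotient a_1 repeats; the period length is 1.
Hence the expansion of sqrt(1937) is a_0 = 44 followed by the repeating block 88 (period 1).

[44; (88)]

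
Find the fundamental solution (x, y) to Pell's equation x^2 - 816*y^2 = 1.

(x, y) = (4999, 175)

First expand sqrt(816) as a continued fraction. With x_i = (sqrt(816) + m_i)/d_i and (m_0, d_0) = (0, 1): a_0 = floor(sqrt(816)) = 28, since 28^2 = 784 <= 816 < 841 = 29^2.
Iterate m_{i+1} = d_i*a_i - m_i, d_{i+1} = (816 - m_{i+1}^2)/d_i, a_{i+1} = floor((a_0 + m_{i+1})/d_{i+1}):
  m_1 = 1*28 - 0 = 28, d_1 = (816 - 28^2)/1 = 32/1 = 32, a_1 = floor((28 + 28)/32) = 1.
  m_2 = 32*1 - 28 = 4, d_2 = (816 - 4^2)/32 = 800/32 = 25, a_2 = floor((28 + 4)/25) = 1.
  m_3 = 25*1 - 4 = 21, d_3 = (816 - 21^2)/25 = 375/25 = 15, a_3 = floor((28 + 21)/15) = 3.
  m_4 = 15*3 - 21 = 24, d_4 = (816 - 24^2)/15 = 240/15 = 16, a_4 = floor((28 + 24)/16) = 3.
  m_5 = 16*3 - 24 = 24, d_5 = (816 - 24^2)/16 = 240/16 = 15, a_5 = floor((28 + 24)/15) = 3.
  m_6 = 15*3 - 24 = 21, d_6 = (816 - 21^2)/15 = 375/15 = 25, a_6 = floor((28 + 21)/25) = 1.
  m_7 = 25*1 - 21 = 4, d_7 = (816 - 4^2)/25 = 800/25 = 32, a_7 = floor((28 + 4)/32) = 1.
  m_8 = 32*1 - 4 = 28, d_8 = (816 - 28^2)/32 = 32/32 = 1, a_8 = floor((28 + 28)/1) = 56.
  m_9 = 1*56 - 28 = 28, d_9 = (816 - 28^2)/1 = 32/1 = 32: (m_9, d_9) = (m_1, d_1) = (28, 32), so from here the quotients repeat a_1, ..., a_8; the period length is 8.
So sqrt(816) = [28; (1, 1, 3, 3, 3, 1, 1, 56)] with period length k = 8.
k is even, so the fundamental solution of x^2 - 816y^2 = 1 is (p_{k-1}, q_{k-1}) = (p_7, q_7); compute convergents through index 7.
Convergents (p_i = a_i*p_{i-1} + p_{i-2}, q_i = a_i*q_{i-1} + q_{i-2} with p_{-2}=0, p_{-1}=1, q_{-2}=1, q_{-1}=0):
  i=0: a_0=28, p_0 = 28*1 + 0 = 28, q_0 = 28*0 + 1 = 1.
  i=1: a_1=1, p_1 = 1*28 + 1 = 29, q_1 = 1*1 + 0 = 1.
  i=2: a_2=1, p_2 = 1*29 + 28 = 57, q_2 = 1*1 + 1 = 2.
  i=3: a_3=3, p_3 = 3*57 + 29 = 200, q_3 = 3*2 + 1 = 7.
  i=4: a_4=3, p_4 = 3*200 + 57 = 657, q_4 = 3*7 + 2 = 23.
  i=5: a_5=3, p_5 = 3*657 + 200 = 2171, q_5 = 3*23 + 7 = 76.
  i=6: a_6=1, p_6 = 1*2171 + 657 = 2828, q_6 = 1*76 + 23 = 99.
  i=7: a_7=1, p_7 = 1*2828 + 2171 = 4999, q_7 = 1*99 + 76 = 175.
Check: 4999^2 - 816*175^2 = 24990001 - 24990000 = 1, so (x, y) = (4999, 175) solves the equation, and by the theorem it is the least positive solution.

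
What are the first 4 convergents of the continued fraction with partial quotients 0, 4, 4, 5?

0/1, 1/4, 4/17, 21/89

Using the convergent recurrence p_i = a_i*p_{i-1} + p_{i-2}, q_i = a_i*q_{i-1} + q_{i-2} with p_{-2}=0, p_{-1}=1, q_{-2}=1, q_{-1}=0:
  i=0: a_0=0, p_0 = 0*1 + 0 = 0, q_0 = 0*0 + 1 = 1.
  i=1: a_1=4, p_1 = 4*0 + 1 = 1, q_1 = 4*1 + 0 = 4.
  i=2: a_2=4, p_2 = 4*1 + 0 = 4, q_2 = 4*4 + 1 = 17.
  i=3: a_3=5, p_3 = 5*4 + 1 = 21, q_3 = 5*17 + 4 = 89.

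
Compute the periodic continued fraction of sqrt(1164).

Write x_i = (sqrt(1164) + m_i)/d_i with (m_0, d_0) = (0, 1). a_0 = floor(sqrt(1164)) = 34, since 34^2 = 1156 <= 1164 < 1225 = 35^2.
Iterate m_{i+1} = d_i*a_i - m_i, d_{i+1} = (1164 - m_{i+1}^2)/d_i, a_{i+1} = floor((a_0 + m_{i+1})/d_{i+1}):
  m_1 = 1*34 - 0 = 34, d_1 = (1164 - 34^2)/1 = 8/1 = 8, a_1 = floor((34 + 34)/8) = 8.
  m_2 = 8*8 - 34 = 30, d_2 = (1164 - 30^2)/8 = 264/8 = 33, a_2 = floor((34 + 30)/33) = 1.
  m_3 = 33*1 - 30 = 3, d_3 = (1164 - 3^2)/33 = 1155/33 = 35, a_3 = floor((34 + 3)/35) = 1.
  m_4 = 35*1 - 3 = 32, d_4 = (1164 - 32^2)/35 = 140/35 = 4, a_4 = floor((34 + 32)/4) = 16.
  m_5 = 4*16 - 32 = 32, d_5 = (1164 - 32^2)/4 = 140/4 = 35, a_5 = floor((34 + 32)/35) = 1.
  m_6 = 35*1 - 32 = 3, d_6 = (1164 - 3^2)/35 = 1155/35 = 33, a_6 = floor((34 + 3)/33) = 1.
  m_7 = 33*1 - 3 = 30, d_7 = (1164 - 30^2)/33 = 264/33 = 8, a_7 = floor((34 + 30)/8) = 8.
  m_8 = 8*8 - 30 = 34, d_8 = (1164 - 34^2)/8 = 8/8 = 1, a_8 = floor((34 + 34)/1) = 68.
  m_9 = 1*68 - 34 = 34, d_9 = (1164 - 34^2)/1 = 8/1 = 8: (m_9, d_9) = (m_1, d_1) = (34, 8), so from here the quotients repeat a_1, ..., a_8; the period length is 8.
Hence the expansion of sqrt(1164) is a_0 = 34 followed by the repeating block 8, 1, 1, 16, 1, 1, 8, 68 (period 8).

[34; (8, 1, 1, 16, 1, 1, 8, 68)]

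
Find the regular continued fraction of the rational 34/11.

[3; 11]

Run the Euclidean algorithm on 34 and 11; the successive quotients are the partial quotients a_0, a_1, ... (each step inverts the fractional part left over by the previous one):
  34 = 3*11 + 1, so a_0 = 3.
  11 = 11*1 + 0, so a_1 = 11.
The remainder reaches 0 after 2 divisions, so the expansion has 2 partial quotients, read off in order.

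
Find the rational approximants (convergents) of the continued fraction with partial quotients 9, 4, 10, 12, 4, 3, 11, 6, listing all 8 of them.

9/1, 37/4, 379/41, 4585/496, 18719/2025, 60742/6571, 686881/74306, 4182028/452407

Using the convergent recurrence p_i = a_i*p_{i-1} + p_{i-2}, q_i = a_i*q_{i-1} + q_{i-2} with p_{-2}=0, p_{-1}=1, q_{-2}=1, q_{-1}=0:
  i=0: a_0=9, p_0 = 9*1 + 0 = 9, q_0 = 9*0 + 1 = 1.
  i=1: a_1=4, p_1 = 4*9 + 1 = 37, q_1 = 4*1 + 0 = 4.
  i=2: a_2=10, p_2 = 10*37 + 9 = 379, q_2 = 10*4 + 1 = 41.
  i=3: a_3=12, p_3 = 12*379 + 37 = 4585, q_3 = 12*41 + 4 = 496.
  i=4: a_4=4, p_4 = 4*4585 + 379 = 18719, q_4 = 4*496 + 41 = 2025.
  i=5: a_5=3, p_5 = 3*18719 + 4585 = 60742, q_5 = 3*2025 + 496 = 6571.
  i=6: a_6=11, p_6 = 11*60742 + 18719 = 686881, q_6 = 11*6571 + 2025 = 74306.
  i=7: a_7=6, p_7 = 6*686881 + 60742 = 4182028, q_7 = 6*74306 + 6571 = 452407.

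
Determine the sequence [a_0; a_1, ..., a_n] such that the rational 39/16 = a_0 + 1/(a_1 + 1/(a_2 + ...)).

Run the Euclidean algorithm on 39 and 16; the successive quotients are the partial quotients a_0, a_1, ... (each step inverts the fractional part left over by the previous one):
  39 = 2*16 + 7, so a_0 = 2.
  16 = 2*7 + 2, so a_1 = 2.
  7 = 3*2 + 1, so a_2 = 3.
  2 = 2*1 + 0, so a_3 = 2.
The remainder reaches 0 after 4 divisions, so the expansion has 4 partial quotients, read off in order.

[2; 2, 3, 2]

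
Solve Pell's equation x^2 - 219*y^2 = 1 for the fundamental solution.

First expand sqrt(219) as a continued fraction. With x_i = (sqrt(219) + m_i)/d_i and (m_0, d_0) = (0, 1): a_0 = floor(sqrt(219)) = 14, since 14^2 = 196 <= 219 < 225 = 15^2.
Iterate m_{i+1} = d_i*a_i - m_i, d_{i+1} = (219 - m_{i+1}^2)/d_i, a_{i+1} = floor((a_0 + m_{i+1})/d_{i+1}):
  m_1 = 1*14 - 0 = 14, d_1 = (219 - 14^2)/1 = 23/1 = 23, a_1 = floor((14 + 14)/23) = 1.
  m_2 = 23*1 - 14 = 9, d_2 = (219 - 9^2)/23 = 138/23 = 6, a_2 = floor((14 + 9)/6) = 3.
  m_3 = 6*3 - 9 = 9, d_3 = (219 - 9^2)/6 = 138/6 = 23, a_3 = floor((14 + 9)/23) = 1.
  m_4 = 23*1 - 9 = 14, d_4 = (219 - 14^2)/23 = 23/23 = 1, a_4 = floor((14 + 14)/1) = 28.
  m_5 = 1*28 - 14 = 14, d_5 = (219 - 14^2)/1 = 23/1 = 23: (m_5, d_5) = (m_1, d_1) = (14, 23), so from here the quotients repeat a_1, ..., a_4; the period length is 4.
So sqrt(219) = [14; (1, 3, 1, 28)] with period length k = 4.
k is even, so the fundamental solution of x^2 - 219y^2 = 1 is (p_{k-1}, q_{k-1}) = (p_3, q_3); compute convergents through index 3.
Convergents (p_i = a_i*p_{i-1} + p_{i-2}, q_i = a_i*q_{i-1} + q_{i-2} with p_{-2}=0, p_{-1}=1, q_{-2}=1, q_{-1}=0):
  i=0: a_0=14, p_0 = 14*1 + 0 = 14, q_0 = 14*0 + 1 = 1.
  i=1: a_1=1, p_1 = 1*14 + 1 = 15, q_1 = 1*1 + 0 = 1.
  i=2: a_2=3, p_2 = 3*15 + 14 = 59, q_2 = 3*1 + 1 = 4.
  i=3: a_3=1, p_3 = 1*59 + 15 = 74, q_3 = 1*4 + 1 = 5.
Check: 74^2 - 219*5^2 = 5476 - 5475 = 1, so (x, y) = (74, 5) solves the equation, and by the theorem it is the least positive solution.

(x, y) = (74, 5)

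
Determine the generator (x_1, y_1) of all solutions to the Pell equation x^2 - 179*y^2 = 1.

First expand sqrt(179) as a continued fraction. With x_i = (sqrt(179) + m_i)/d_i and (m_0, d_0) = (0, 1): a_0 = floor(sqrt(179)) = 13, since 13^2 = 169 <= 179 < 196 = 14^2.
Iterate m_{i+1} = d_i*a_i - m_i, d_{i+1} = (179 - m_{i+1}^2)/d_i, a_{i+1} = floor((a_0 + m_{i+1})/d_{i+1}):
  m_1 = 1*13 - 0 = 13, d_1 = (179 - 13^2)/1 = 10/1 = 10, a_1 = floor((13 + 13)/10) = 2.
  m_2 = 10*2 - 13 = 7, d_2 = (179 - 7^2)/10 = 130/10 = 13, a_2 = floor((13 + 7)/13) = 1.
  m_3 = 13*1 - 7 = 6, d_3 = (179 - 6^2)/13 = 143/13 = 11, a_3 = floor((13 + 6)/11) = 1.
  m_4 = 11*1 - 6 = 5, d_4 = (179 - 5^2)/11 = 154/11 = 14, a_4 = floor((13 + 5)/14) = 1.
  m_5 = 14*1 - 5 = 9, d_5 = (179 - 9^2)/14 = 98/14 = 7, a_5 = floor((13 + 9)/7) = 3.
  m_6 = 7*3 - 9 = 12, d_6 = (179 - 12^2)/7 = 35/7 = 5, a_6 = floor((13 + 12)/5) = 5.
  m_7 = 5*5 - 12 = 13, d_7 = (179 - 13^2)/5 = 10/5 = 2, a_7 = floor((13 + 13)/2) = 13.
  m_8 = 2*13 - 13 = 13, d_8 = (179 - 13^2)/2 = 10/2 = 5, a_8 = floor((13 + 13)/5) = 5.
  m_9 = 5*5 - 13 = 12, d_9 = (179 - 12^2)/5 = 35/5 = 7, a_9 = floor((13 + 12)/7) = 3.
  m_10 = 7*3 - 12 = 9, d_10 = (179 - 9^2)/7 = 98/7 = 14, a_10 = floor((13 + 9)/14) = 1.
  m_11 = 14*1 - 9 = 5, d_11 = (179 - 5^2)/14 = 154/14 = 11, a_11 = floor((13 + 5)/11) = 1.
  m_12 = 11*1 - 5 = 6, d_12 = (179 - 6^2)/11 = 143/11 = 13, a_12 = floor((13 + 6)/13) = 1.
  m_13 = 13*1 - 6 = 7, d_13 = (179 - 7^2)/13 = 130/13 = 10, a_13 = floor((13 + 7)/10) = 2.
  m_14 = 10*2 - 7 = 13, d_14 = (179 - 13^2)/10 = 10/10 = 1, a_14 = floor((13 + 13)/1) = 26.
  m_15 = 1*26 - 13 = 13, d_15 = (179 - 13^2)/1 = 10/1 = 10: (m_15, d_15) = (m_1, d_1) = (13, 10), so from here the quotients repeat a_1, ..., a_14; the period length is 14.
So sqrt(179) = [13; (2, 1, 1, 1, 3, 5, 13, 5, 3, 1, 1, 1, 2, 26)] with period length k = 14.
k is even, so the fundamental solution of x^2 - 179y^2 = 1 is (p_{k-1}, q_{k-1}) = (p_13, q_13); compute convergents through index 13.
Convergents (p_i = a_i*p_{i-1} + p_{i-2}, q_i = a_i*q_{i-1} + q_{i-2} with p_{-2}=0, p_{-1}=1, q_{-2}=1, q_{-1}=0):
  i=0: a_0=13, p_0 = 13*1 + 0 = 13, q_0 = 13*0 + 1 = 1.
  i=1: a_1=2, p_1 = 2*13 + 1 = 27, q_1 = 2*1 + 0 = 2.
  i=2: a_2=1, p_2 = 1*27 + 13 = 40, q_2 = 1*2 + 1 = 3.
  i=3: a_3=1, p_3 = 1*40 + 27 = 67, q_3 = 1*3 + 2 = 5.
  i=4: a_4=1, p_4 = 1*67 + 40 = 107, q_4 = 1*5 + 3 = 8.
  i=5: a_5=3, p_5 = 3*107 + 67 = 388, q_5 = 3*8 + 5 = 29.
  i=6: a_6=5, p_6 = 5*388 + 107 = 2047, q_6 = 5*29 + 8 = 153.
  i=7: a_7=13, p_7 = 13*2047 + 388 = 26999, q_7 = 13*153 + 29 = 2018.
  i=8: a_8=5, p_8 = 5*26999 + 2047 = 137042, q_8 = 5*2018 + 153 = 10243.
  i=9: a_9=3, p_9 = 3*137042 + 26999 = 438125, q_9 = 3*10243 + 2018 = 32747.
  i=10: a_10=1, p_10 = 1*438125 + 137042 = 575167, q_10 = 1*32747 + 10243 = 42990.
  i=11: a_11=1, p_11 = 1*575167 + 438125 = 1013292, q_11 = 1*42990 + 32747 = 75737.
  i=12: a_12=1, p_12 = 1*1013292 + 575167 = 1588459, q_12 = 1*75737 + 42990 = 118727.
  i=13: a_13=2, p_13 = 2*1588459 + 1013292 = 4190210, q_13 = 2*118727 + 75737 = 313191.
Check: 4190210^2 - 179*313191^2 = 17557859844100 - 17557859844099 = 1, so (x, y) = (4190210, 313191) solves the equation, and by the theorem it is the least positive solution.

(x, y) = (4190210, 313191)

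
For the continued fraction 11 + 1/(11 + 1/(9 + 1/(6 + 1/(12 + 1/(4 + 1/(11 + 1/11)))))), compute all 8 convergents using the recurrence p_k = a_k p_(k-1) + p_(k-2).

Using the convergent recurrence p_i = a_i*p_{i-1} + p_{i-2}, q_i = a_i*q_{i-1} + q_{i-2} with p_{-2}=0, p_{-1}=1, q_{-2}=1, q_{-1}=0:
  i=0: a_0=11, p_0 = 11*1 + 0 = 11, q_0 = 11*0 + 1 = 1.
  i=1: a_1=11, p_1 = 11*11 + 1 = 122, q_1 = 11*1 + 0 = 11.
  i=2: a_2=9, p_2 = 9*122 + 11 = 1109, q_2 = 9*11 + 1 = 100.
  i=3: a_3=6, p_3 = 6*1109 + 122 = 6776, q_3 = 6*100 + 11 = 611.
  i=4: a_4=12, p_4 = 12*6776 + 1109 = 82421, q_4 = 12*611 + 100 = 7432.
  i=5: a_5=4, p_5 = 4*82421 + 6776 = 336460, q_5 = 4*7432 + 611 = 30339.
  i=6: a_6=11, p_6 = 11*336460 + 82421 = 3783481, q_6 = 11*30339 + 7432 = 341161.
  i=7: a_7=11, p_7 = 11*3783481 + 336460 = 41954751, q_7 = 11*341161 + 30339 = 3783110.

11/1, 122/11, 1109/100, 6776/611, 82421/7432, 336460/30339, 3783481/341161, 41954751/3783110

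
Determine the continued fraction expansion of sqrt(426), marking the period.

Write x_i = (sqrt(426) + m_i)/d_i with (m_0, d_0) = (0, 1). a_0 = floor(sqrt(426)) = 20, since 20^2 = 400 <= 426 < 441 = 21^2.
Iterate m_{i+1} = d_i*a_i - m_i, d_{i+1} = (426 - m_{i+1}^2)/d_i, a_{i+1} = floor((a_0 + m_{i+1})/d_{i+1}):
  m_1 = 1*20 - 0 = 20, d_1 = (426 - 20^2)/1 = 26/1 = 26, a_1 = floor((20 + 20)/26) = 1.
  m_2 = 26*1 - 20 = 6, d_2 = (426 - 6^2)/26 = 390/26 = 15, a_2 = floor((20 + 6)/15) = 1.
  m_3 = 15*1 - 6 = 9, d_3 = (426 - 9^2)/15 = 345/15 = 23, a_3 = floor((20 + 9)/23) = 1.
  m_4 = 23*1 - 9 = 14, d_4 = (426 - 14^2)/23 = 230/23 = 10, a_4 = floor((20 + 14)/10) = 3.
  m_5 = 10*3 - 14 = 16, d_5 = (426 - 16^2)/10 = 170/10 = 17, a_5 = floor((20 + 16)/17) = 2.
  m_6 = 17*2 - 16 = 18, d_6 = (426 - 18^2)/17 = 102/17 = 6, a_6 = floor((20 + 18)/6) = 6.
  m_7 = 6*6 - 18 = 18, d_7 = (426 - 18^2)/6 = 102/6 = 17, a_7 = floor((20 + 18)/17) = 2.
  m_8 = 17*2 - 18 = 16, d_8 = (426 - 16^2)/17 = 170/17 = 10, a_8 = floor((20 + 16)/10) = 3.
  m_9 = 10*3 - 16 = 14, d_9 = (426 - 14^2)/10 = 230/10 = 23, a_9 = floor((20 + 14)/23) = 1.
  m_10 = 23*1 - 14 = 9, d_10 = (426 - 9^2)/23 = 345/23 = 15, a_10 = floor((20 + 9)/15) = 1.
  m_11 = 15*1 - 9 = 6, d_11 = (426 - 6^2)/15 = 390/15 = 26, a_11 = floor((20 + 6)/26) = 1.
  m_12 = 26*1 - 6 = 20, d_12 = (426 - 20^2)/26 = 26/26 = 1, a_12 = floor((20 + 20)/1) = 40.
  m_13 = 1*40 - 20 = 20, d_13 = (426 - 20^2)/1 = 26/1 = 26: (m_13, d_13) = (m_1, d_1) = (20, 26), so from here the quotients repeat a_1, ..., a_12; the period length is 12.
Hence the expansion of sqrt(426) is a_0 = 20 followed by the repeating block 1, 1, 1, 3, 2, 6, 2, 3, 1, 1, 1, 40 (period 12).

[20; (1, 1, 1, 3, 2, 6, 2, 3, 1, 1, 1, 40)]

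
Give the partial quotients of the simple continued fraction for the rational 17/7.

[2; 2, 3]

Run the Euclidean algorithm on 17 and 7; the successive quotients are the partial quotients a_0, a_1, ... (each step inverts the fractional part left over by the previous one):
  17 = 2*7 + 3, so a_0 = 2.
  7 = 2*3 + 1, so a_1 = 2.
  3 = 3*1 + 0, so a_2 = 3.
The remainder reaches 0 after 3 divisions, so the expansion has 3 partial quotients, read off in order.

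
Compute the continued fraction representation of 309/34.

[9; 11, 3]

Run the Euclidean algorithm on 309 and 34; the successive quotients are the partial quotients a_0, a_1, ... (each step inverts the fractional part left over by the previous one):
  309 = 9*34 + 3, so a_0 = 9.
  34 = 11*3 + 1, so a_1 = 11.
  3 = 3*1 + 0, so a_2 = 3.
The remainder reaches 0 after 3 divisions, so the expansion has 3 partial quotients, read off in order.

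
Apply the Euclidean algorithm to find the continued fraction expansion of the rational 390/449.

Run the Euclidean algorithm on 390 and 449; the successive quotients are the partial quotients a_0, a_1, ... (each step inverts the fractional part left over by the previous one):
  390 = 0*449 + 390, so a_0 = 0.
  449 = 1*390 + 59, so a_1 = 1.
  390 = 6*59 + 36, so a_2 = 6.
  59 = 1*36 + 23, so a_3 = 1.
  36 = 1*23 + 13, so a_4 = 1.
  23 = 1*13 + 10, so a_5 = 1.
  13 = 1*10 + 3, so a_6 = 1.
  10 = 3*3 + 1, so a_7 = 3.
  3 = 3*1 + 0, so a_8 = 3.
The remainder reaches 0 after 9 divisions, so the expansion has 9 partial quotients, read off in order.

[0; 1, 6, 1, 1, 1, 1, 3, 3]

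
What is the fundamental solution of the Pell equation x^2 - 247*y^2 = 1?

(x, y) = (85292, 5427)

First expand sqrt(247) as a continued fraction. With x_i = (sqrt(247) + m_i)/d_i and (m_0, d_0) = (0, 1): a_0 = floor(sqrt(247)) = 15, since 15^2 = 225 <= 247 < 256 = 16^2.
Iterate m_{i+1} = d_i*a_i - m_i, d_{i+1} = (247 - m_{i+1}^2)/d_i, a_{i+1} = floor((a_0 + m_{i+1})/d_{i+1}):
  m_1 = 1*15 - 0 = 15, d_1 = (247 - 15^2)/1 = 22/1 = 22, a_1 = floor((15 + 15)/22) = 1.
  m_2 = 22*1 - 15 = 7, d_2 = (247 - 7^2)/22 = 198/22 = 9, a_2 = floor((15 + 7)/9) = 2.
  m_3 = 9*2 - 7 = 11, d_3 = (247 - 11^2)/9 = 126/9 = 14, a_3 = floor((15 + 11)/14) = 1.
  m_4 = 14*1 - 11 = 3, d_4 = (247 - 3^2)/14 = 238/14 = 17, a_4 = floor((15 + 3)/17) = 1.
  m_5 = 17*1 - 3 = 14, d_5 = (247 - 14^2)/17 = 51/17 = 3, a_5 = floor((15 + 14)/3) = 9.
  m_6 = 3*9 - 14 = 13, d_6 = (247 - 13^2)/3 = 78/3 = 26, a_6 = floor((15 + 13)/26) = 1.
  m_7 = 26*1 - 13 = 13, d_7 = (247 - 13^2)/26 = 78/26 = 3, a_7 = floor((15 + 13)/3) = 9.
  m_8 = 3*9 - 13 = 14, d_8 = (247 - 14^2)/3 = 51/3 = 17, a_8 = floor((15 + 14)/17) = 1.
  m_9 = 17*1 - 14 = 3, d_9 = (247 - 3^2)/17 = 238/17 = 14, a_9 = floor((15 + 3)/14) = 1.
  m_10 = 14*1 - 3 = 11, d_10 = (247 - 11^2)/14 = 126/14 = 9, a_10 = floor((15 + 11)/9) = 2.
  m_11 = 9*2 - 11 = 7, d_11 = (247 - 7^2)/9 = 198/9 = 22, a_11 = floor((15 + 7)/22) = 1.
  m_12 = 22*1 - 7 = 15, d_12 = (247 - 15^2)/22 = 22/22 = 1, a_12 = floor((15 + 15)/1) = 30.
  m_13 = 1*30 - 15 = 15, d_13 = (247 - 15^2)/1 = 22/1 = 22: (m_13, d_13) = (m_1, d_1) = (15, 22), so from here the quotients repeat a_1, ..., a_12; the period length is 12.
So sqrt(247) = [15; (1, 2, 1, 1, 9, 1, 9, 1, 1, 2, 1, 30)] with period length k = 12.
k is even, so the fundamental solution of x^2 - 247y^2 = 1 is (p_{k-1}, q_{k-1}) = (p_11, q_11); compute convergents through index 11.
Convergents (p_i = a_i*p_{i-1} + p_{i-2}, q_i = a_i*q_{i-1} + q_{i-2} with p_{-2}=0, p_{-1}=1, q_{-2}=1, q_{-1}=0):
  i=0: a_0=15, p_0 = 15*1 + 0 = 15, q_0 = 15*0 + 1 = 1.
  i=1: a_1=1, p_1 = 1*15 + 1 = 16, q_1 = 1*1 + 0 = 1.
  i=2: a_2=2, p_2 = 2*16 + 15 = 47, q_2 = 2*1 + 1 = 3.
  i=3: a_3=1, p_3 = 1*47 + 16 = 63, q_3 = 1*3 + 1 = 4.
  i=4: a_4=1, p_4 = 1*63 + 47 = 110, q_4 = 1*4 + 3 = 7.
  i=5: a_5=9, p_5 = 9*110 + 63 = 1053, q_5 = 9*7 + 4 = 67.
  i=6: a_6=1, p_6 = 1*1053 + 110 = 1163, q_6 = 1*67 + 7 = 74.
  i=7: a_7=9, p_7 = 9*1163 + 1053 = 11520, q_7 = 9*74 + 67 = 733.
  i=8: a_8=1, p_8 = 1*11520 + 1163 = 12683, q_8 = 1*733 + 74 = 807.
  i=9: a_9=1, p_9 = 1*12683 + 11520 = 24203, q_9 = 1*807 + 733 = 1540.
  i=10: a_10=2, p_10 = 2*24203 + 12683 = 61089, q_10 = 2*1540 + 807 = 3887.
  i=11: a_11=1, p_11 = 1*61089 + 24203 = 85292, q_11 = 1*3887 + 1540 = 5427.
Check: 85292^2 - 247*5427^2 = 7274725264 - 7274725263 = 1, so (x, y) = (85292, 5427) solves the equation, and by the theorem it is the least positive solution.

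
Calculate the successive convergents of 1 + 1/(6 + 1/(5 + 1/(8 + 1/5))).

Using the convergent recurrence p_i = a_i*p_{i-1} + p_{i-2}, q_i = a_i*q_{i-1} + q_{i-2} with p_{-2}=0, p_{-1}=1, q_{-2}=1, q_{-1}=0:
  i=0: a_0=1, p_0 = 1*1 + 0 = 1, q_0 = 1*0 + 1 = 1.
  i=1: a_1=6, p_1 = 6*1 + 1 = 7, q_1 = 6*1 + 0 = 6.
  i=2: a_2=5, p_2 = 5*7 + 1 = 36, q_2 = 5*6 + 1 = 31.
  i=3: a_3=8, p_3 = 8*36 + 7 = 295, q_3 = 8*31 + 6 = 254.
  i=4: a_4=5, p_4 = 5*295 + 36 = 1511, q_4 = 5*254 + 31 = 1301.

1/1, 7/6, 36/31, 295/254, 1511/1301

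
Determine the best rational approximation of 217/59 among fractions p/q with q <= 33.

114/31

Expand x = 217/59 as a continued fraction with the Euclidean algorithm:
  217 = 3*59 + 40, so a_0 = 3.
  59 = 1*40 + 19, so a_1 = 1.
  40 = 2*19 + 2, so a_2 = 2.
  19 = 9*2 + 1, so a_3 = 9.
  2 = 2*1 + 0, so a_4 = 2.
so x = [3; 1, 2, 9, 2].
Convergents (p_i = a_i*p_{i-1} + p_{i-2}, q_i = a_i*q_{i-1} + q_{i-2} with p_{-2}=0, p_{-1}=1, q_{-2}=1, q_{-1}=0), until the denominator exceeds 33:
  i=0: a_0=3, p_0 = 3*1 + 0 = 3, q_0 = 3*0 + 1 = 1.
  i=1: a_1=1, p_1 = 1*3 + 1 = 4, q_1 = 1*1 + 0 = 1.
  i=2: a_2=2, p_2 = 2*4 + 3 = 11, q_2 = 2*1 + 1 = 3.
  i=3: a_3=9, p_3 = 9*11 + 4 = 103, q_3 = 9*3 + 1 = 28.
  i=4: a_4=2, p_4 = 2*103 + 11 = 217, q_4 = 2*28 + 3 = 59.
q_4 = 59 > 33, so the last convergent with denominator <= 33 is p_3/q_3 = 103/28.
The closest fraction with denominator <= 33 is either p_3/q_3 or the intermediate fraction (k*p_3 + p_2)/(k*q_3 + q_2) with the largest k >= 1 whose denominator stays <= 33; these approach x as k grows, and every other convergent or intermediate fraction in range is farther away.
Largest k: floor((33 - q_2)/q_3) = floor((33 - 3)/28) = 1.
That gives (1*103 + 11)/(1*28 + 3) = 114/31.
Compare the errors: |x - 103/28| = |217*28 - 103*59|/(59*28) = 1/1652, and |x - 114/31| = |217*31 - 114*59|/(59*31) = 1/1829.
Cross-multiplying, 1*1652 = 1652 < 1829 = 1*1829, so 1/1829 is smaller: the intermediate fraction 114/31 is closer to x than 103/28.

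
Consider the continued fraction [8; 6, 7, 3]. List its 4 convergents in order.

8/1, 49/6, 351/43, 1102/135

Using the convergent recurrence p_i = a_i*p_{i-1} + p_{i-2}, q_i = a_i*q_{i-1} + q_{i-2} with p_{-2}=0, p_{-1}=1, q_{-2}=1, q_{-1}=0:
  i=0: a_0=8, p_0 = 8*1 + 0 = 8, q_0 = 8*0 + 1 = 1.
  i=1: a_1=6, p_1 = 6*8 + 1 = 49, q_1 = 6*1 + 0 = 6.
  i=2: a_2=7, p_2 = 7*49 + 8 = 351, q_2 = 7*6 + 1 = 43.
  i=3: a_3=3, p_3 = 3*351 + 49 = 1102, q_3 = 3*43 + 6 = 135.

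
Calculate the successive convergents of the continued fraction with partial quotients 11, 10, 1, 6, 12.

Using the convergent recurrence p_i = a_i*p_{i-1} + p_{i-2}, q_i = a_i*q_{i-1} + q_{i-2} with p_{-2}=0, p_{-1}=1, q_{-2}=1, q_{-1}=0:
  i=0: a_0=11, p_0 = 11*1 + 0 = 11, q_0 = 11*0 + 1 = 1.
  i=1: a_1=10, p_1 = 10*11 + 1 = 111, q_1 = 10*1 + 0 = 10.
  i=2: a_2=1, p_2 = 1*111 + 11 = 122, q_2 = 1*10 + 1 = 11.
  i=3: a_3=6, p_3 = 6*122 + 111 = 843, q_3 = 6*11 + 10 = 76.
  i=4: a_4=12, p_4 = 12*843 + 122 = 10238, q_4 = 12*76 + 11 = 923.

11/1, 111/10, 122/11, 843/76, 10238/923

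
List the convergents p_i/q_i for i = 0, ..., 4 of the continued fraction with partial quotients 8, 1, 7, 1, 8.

8/1, 9/1, 71/8, 80/9, 711/80

Using the convergent recurrence p_i = a_i*p_{i-1} + p_{i-2}, q_i = a_i*q_{i-1} + q_{i-2} with p_{-2}=0, p_{-1}=1, q_{-2}=1, q_{-1}=0:
  i=0: a_0=8, p_0 = 8*1 + 0 = 8, q_0 = 8*0 + 1 = 1.
  i=1: a_1=1, p_1 = 1*8 + 1 = 9, q_1 = 1*1 + 0 = 1.
  i=2: a_2=7, p_2 = 7*9 + 8 = 71, q_2 = 7*1 + 1 = 8.
  i=3: a_3=1, p_3 = 1*71 + 9 = 80, q_3 = 1*8 + 1 = 9.
  i=4: a_4=8, p_4 = 8*80 + 71 = 711, q_4 = 8*9 + 8 = 80.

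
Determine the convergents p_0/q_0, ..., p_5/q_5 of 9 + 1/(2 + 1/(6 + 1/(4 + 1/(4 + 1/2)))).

9/1, 19/2, 123/13, 511/54, 2167/229, 4845/512

Using the convergent recurrence p_i = a_i*p_{i-1} + p_{i-2}, q_i = a_i*q_{i-1} + q_{i-2} with p_{-2}=0, p_{-1}=1, q_{-2}=1, q_{-1}=0:
  i=0: a_0=9, p_0 = 9*1 + 0 = 9, q_0 = 9*0 + 1 = 1.
  i=1: a_1=2, p_1 = 2*9 + 1 = 19, q_1 = 2*1 + 0 = 2.
  i=2: a_2=6, p_2 = 6*19 + 9 = 123, q_2 = 6*2 + 1 = 13.
  i=3: a_3=4, p_3 = 4*123 + 19 = 511, q_3 = 4*13 + 2 = 54.
  i=4: a_4=4, p_4 = 4*511 + 123 = 2167, q_4 = 4*54 + 13 = 229.
  i=5: a_5=2, p_5 = 2*2167 + 511 = 4845, q_5 = 2*229 + 54 = 512.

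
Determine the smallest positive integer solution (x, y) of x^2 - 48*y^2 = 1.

First expand sqrt(48) as a continued fraction. With x_i = (sqrt(48) + m_i)/d_i and (m_0, d_0) = (0, 1): a_0 = floor(sqrt(48)) = 6, since 6^2 = 36 <= 48 < 49 = 7^2.
Iterate m_{i+1} = d_i*a_i - m_i, d_{i+1} = (48 - m_{i+1}^2)/d_i, a_{i+1} = floor((a_0 + m_{i+1})/d_{i+1}):
  m_1 = 1*6 - 0 = 6, d_1 = (48 - 6^2)/1 = 12/1 = 12, a_1 = floor((6 + 6)/12) = 1.
  m_2 = 12*1 - 6 = 6, d_2 = (48 - 6^2)/12 = 12/12 = 1, a_2 = floor((6 + 6)/1) = 12.
  m_3 = 1*12 - 6 = 6, d_3 = (48 - 6^2)/1 = 12/1 = 12: (m_3, d_3) = (m_1, d_1) = (6, 12), so from here the quotients repeat a_1, a_2; the period length is 2.
So sqrt(48) = [6; (1, 12)] with period length k = 2.
k is even, so the fundamental solution of x^2 - 48y^2 = 1 is (p_{k-1}, q_{k-1}) = (p_1, q_1); compute convergents through index 1.
Convergents (p_i = a_i*p_{i-1} + p_{i-2}, q_i = a_i*q_{i-1} + q_{i-2} with p_{-2}=0, p_{-1}=1, q_{-2}=1, q_{-1}=0):
  i=0: a_0=6, p_0 = 6*1 + 0 = 6, q_0 = 6*0 + 1 = 1.
  i=1: a_1=1, p_1 = 1*6 + 1 = 7, q_1 = 1*1 + 0 = 1.
Check: 7^2 - 48*1^2 = 49 - 48 = 1, so (x, y) = (7, 1) solves the equation, and by the theorem it is the least positive solution.

(x, y) = (7, 1)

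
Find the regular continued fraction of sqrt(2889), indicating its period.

Write x_i = (sqrt(2889) + m_i)/d_i with (m_0, d_0) = (0, 1). a_0 = floor(sqrt(2889)) = 53, since 53^2 = 2809 <= 2889 < 2916 = 54^2.
Iterate m_{i+1} = d_i*a_i - m_i, d_{i+1} = (2889 - m_{i+1}^2)/d_i, a_{i+1} = floor((a_0 + m_{i+1})/d_{i+1}):
  m_1 = 1*53 - 0 = 53, d_1 = (2889 - 53^2)/1 = 80/1 = 80, a_1 = floor((53 + 53)/80) = 1.
  m_2 = 80*1 - 53 = 27, d_2 = (2889 - 27^2)/80 = 2160/80 = 27, a_2 = floor((53 + 27)/27) = 2.
  m_3 = 27*2 - 27 = 27, d_3 = (2889 - 27^2)/27 = 2160/27 = 80, a_3 = floor((53 + 27)/80) = 1.
  m_4 = 80*1 - 27 = 53, d_4 = (2889 - 53^2)/80 = 80/80 = 1, a_4 = floor((53 + 53)/1) = 106.
  m_5 = 1*106 - 53 = 53, d_5 = (2889 - 53^2)/1 = 80/1 = 80: (m_5, d_5) = (m_1, d_1) = (53, 80), so from here the quotients repeat a_1, ..., a_4; the period length is 4.
Hence the expansion of sqrt(2889) is a_0 = 53 followed by the repeating block 1, 2, 1, 106 (period 4).

[53; (1, 2, 1, 106)]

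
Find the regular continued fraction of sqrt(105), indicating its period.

Write x_i = (sqrt(105) + m_i)/d_i with (m_0, d_0) = (0, 1). a_0 = floor(sqrt(105)) = 10, since 10^2 = 100 <= 105 < 121 = 11^2.
Iterate m_{i+1} = d_i*a_i - m_i, d_{i+1} = (105 - m_{i+1}^2)/d_i, a_{i+1} = floor((a_0 + m_{i+1})/d_{i+1}):
  m_1 = 1*10 - 0 = 10, d_1 = (105 - 10^2)/1 = 5/1 = 5, a_1 = floor((10 + 10)/5) = 4.
  m_2 = 5*4 - 10 = 10, d_2 = (105 - 10^2)/5 = 5/5 = 1, a_2 = floor((10 + 10)/1) = 20.
  m_3 = 1*20 - 10 = 10, d_3 = (105 - 10^2)/1 = 5/1 = 5: (m_3, d_3) = (m_1, d_1) = (10, 5), so from here the quotients repeat a_1, a_2; the period length is 2.
Hence the expansion of sqrt(105) is a_0 = 10 followed by the repeating block 4, 20 (period 2).

[10; (4, 20)]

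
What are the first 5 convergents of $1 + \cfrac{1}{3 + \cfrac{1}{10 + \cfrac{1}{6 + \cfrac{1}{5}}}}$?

Using the convergent recurrence p_i = a_i*p_{i-1} + p_{i-2}, q_i = a_i*q_{i-1} + q_{i-2} with p_{-2}=0, p_{-1}=1, q_{-2}=1, q_{-1}=0:
  i=0: a_0=1, p_0 = 1*1 + 0 = 1, q_0 = 1*0 + 1 = 1.
  i=1: a_1=3, p_1 = 3*1 + 1 = 4, q_1 = 3*1 + 0 = 3.
  i=2: a_2=10, p_2 = 10*4 + 1 = 41, q_2 = 10*3 + 1 = 31.
  i=3: a_3=6, p_3 = 6*41 + 4 = 250, q_3 = 6*31 + 3 = 189.
  i=4: a_4=5, p_4 = 5*250 + 41 = 1291, q_4 = 5*189 + 31 = 976.

1/1, 4/3, 41/31, 250/189, 1291/976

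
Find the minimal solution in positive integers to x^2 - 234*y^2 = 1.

First expand sqrt(234) as a continued fraction. With x_i = (sqrt(234) + m_i)/d_i and (m_0, d_0) = (0, 1): a_0 = floor(sqrt(234)) = 15, since 15^2 = 225 <= 234 < 256 = 16^2.
Iterate m_{i+1} = d_i*a_i - m_i, d_{i+1} = (234 - m_{i+1}^2)/d_i, a_{i+1} = floor((a_0 + m_{i+1})/d_{i+1}):
  m_1 = 1*15 - 0 = 15, d_1 = (234 - 15^2)/1 = 9/1 = 9, a_1 = floor((15 + 15)/9) = 3.
  m_2 = 9*3 - 15 = 12, d_2 = (234 - 12^2)/9 = 90/9 = 10, a_2 = floor((15 + 12)/10) = 2.
  m_3 = 10*2 - 12 = 8, d_3 = (234 - 8^2)/10 = 170/10 = 17, a_3 = floor((15 + 8)/17) = 1.
  m_4 = 17*1 - 8 = 9, d_4 = (234 - 9^2)/17 = 153/17 = 9, a_4 = floor((15 + 9)/9) = 2.
  m_5 = 9*2 - 9 = 9, d_5 = (234 - 9^2)/9 = 153/9 = 17, a_5 = floor((15 + 9)/17) = 1.
  m_6 = 17*1 - 9 = 8, d_6 = (234 - 8^2)/17 = 170/17 = 10, a_6 = floor((15 + 8)/10) = 2.
  m_7 = 10*2 - 8 = 12, d_7 = (234 - 12^2)/10 = 90/10 = 9, a_7 = floor((15 + 12)/9) = 3.
  m_8 = 9*3 - 12 = 15, d_8 = (234 - 15^2)/9 = 9/9 = 1, a_8 = floor((15 + 15)/1) = 30.
  m_9 = 1*30 - 15 = 15, d_9 = (234 - 15^2)/1 = 9/1 = 9: (m_9, d_9) = (m_1, d_1) = (15, 9), so from here the quotients repeat a_1, ..., a_8; the period length is 8.
So sqrt(234) = [15; (3, 2, 1, 2, 1, 2, 3, 30)] with period length k = 8.
k is even, so the fundamental solution of x^2 - 234y^2 = 1 is (p_{k-1}, q_{k-1}) = (p_7, q_7); compute convergents through index 7.
Convergents (p_i = a_i*p_{i-1} + p_{i-2}, q_i = a_i*q_{i-1} + q_{i-2} with p_{-2}=0, p_{-1}=1, q_{-2}=1, q_{-1}=0):
  i=0: a_0=15, p_0 = 15*1 + 0 = 15, q_0 = 15*0 + 1 = 1.
  i=1: a_1=3, p_1 = 3*15 + 1 = 46, q_1 = 3*1 + 0 = 3.
  i=2: a_2=2, p_2 = 2*46 + 15 = 107, q_2 = 2*3 + 1 = 7.
  i=3: a_3=1, p_3 = 1*107 + 46 = 153, q_3 = 1*7 + 3 = 10.
  i=4: a_4=2, p_4 = 2*153 + 107 = 413, q_4 = 2*10 + 7 = 27.
  i=5: a_5=1, p_5 = 1*413 + 153 = 566, q_5 = 1*27 + 10 = 37.
  i=6: a_6=2, p_6 = 2*566 + 413 = 1545, q_6 = 2*37 + 27 = 101.
  i=7: a_7=3, p_7 = 3*1545 + 566 = 5201, q_7 = 3*101 + 37 = 340.
Check: 5201^2 - 234*340^2 = 27050401 - 27050400 = 1, so (x, y) = (5201, 340) solves the equation, and by the theorem it is the least positive solution.

(x, y) = (5201, 340)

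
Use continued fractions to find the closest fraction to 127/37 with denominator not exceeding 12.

24/7

Expand x = 127/37 as a continued fraction with the Euclidean algorithm:
  127 = 3*37 + 16, so a_0 = 3.
  37 = 2*16 + 5, so a_1 = 2.
  16 = 3*5 + 1, so a_2 = 3.
  5 = 5*1 + 0, so a_3 = 5.
so x = [3; 2, 3, 5].
Convergents (p_i = a_i*p_{i-1} + p_{i-2}, q_i = a_i*q_{i-1} + q_{i-2} with p_{-2}=0, p_{-1}=1, q_{-2}=1, q_{-1}=0), until the denominator exceeds 12:
  i=0: a_0=3, p_0 = 3*1 + 0 = 3, q_0 = 3*0 + 1 = 1.
  i=1: a_1=2, p_1 = 2*3 + 1 = 7, q_1 = 2*1 + 0 = 2.
  i=2: a_2=3, p_2 = 3*7 + 3 = 24, q_2 = 3*2 + 1 = 7.
  i=3: a_3=5, p_3 = 5*24 + 7 = 127, q_3 = 5*7 + 2 = 37.
q_3 = 37 > 12, so the last convergent with denominator <= 12 is p_2/q_2 = 24/7.
The closest fraction with denominator <= 12 is either p_2/q_2 or the intermediate fraction (k*p_2 + p_1)/(k*q_2 + q_1) with the largest k >= 1 whose denominator stays <= 12; these approach x as k grows, and every other convergent or intermediate fraction in range is farther away.
Largest k: floor((12 - q_1)/q_2) = floor((12 - 2)/7) = 1.
That gives (1*24 + 7)/(1*7 + 2) = 31/9.
Compare the errors: |x - 24/7| = |127*7 - 24*37|/(37*7) = 1/259, and |x - 31/9| = |127*9 - 31*37|/(37*9) = 4/333.
Cross-multiplying, 1*333 = 333 < 1036 = 4*259, so 1/259 is smaller: the convergent 24/7 is closer to x than 31/9.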